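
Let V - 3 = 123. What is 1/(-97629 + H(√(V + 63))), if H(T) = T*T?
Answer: -1/97440 ≈ -1.0263e-5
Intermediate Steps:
V = 126 (V = 3 + 123 = 126)
H(T) = T²
1/(-97629 + H(√(V + 63))) = 1/(-97629 + (√(126 + 63))²) = 1/(-97629 + (√189)²) = 1/(-97629 + (3*√21)²) = 1/(-97629 + 189) = 1/(-97440) = -1/97440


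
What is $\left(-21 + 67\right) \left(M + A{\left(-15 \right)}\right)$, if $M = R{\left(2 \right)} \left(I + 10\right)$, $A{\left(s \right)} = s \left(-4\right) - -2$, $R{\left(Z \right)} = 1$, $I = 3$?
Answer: $3450$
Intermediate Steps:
$A{\left(s \right)} = 2 - 4 s$ ($A{\left(s \right)} = - 4 s + 2 = 2 - 4 s$)
$M = 13$ ($M = 1 \left(3 + 10\right) = 1 \cdot 13 = 13$)
$\left(-21 + 67\right) \left(M + A{\left(-15 \right)}\right) = \left(-21 + 67\right) \left(13 + \left(2 - -60\right)\right) = 46 \left(13 + \left(2 + 60\right)\right) = 46 \left(13 + 62\right) = 46 \cdot 75 = 3450$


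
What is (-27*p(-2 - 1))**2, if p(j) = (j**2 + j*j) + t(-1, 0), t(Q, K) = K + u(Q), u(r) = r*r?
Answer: 263169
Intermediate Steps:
u(r) = r**2
t(Q, K) = K + Q**2
p(j) = 1 + 2*j**2 (p(j) = (j**2 + j*j) + (0 + (-1)**2) = (j**2 + j**2) + (0 + 1) = 2*j**2 + 1 = 1 + 2*j**2)
(-27*p(-2 - 1))**2 = (-27*(1 + 2*(-2 - 1)**2))**2 = (-27*(1 + 2*(-3)**2))**2 = (-27*(1 + 2*9))**2 = (-27*(1 + 18))**2 = (-27*19)**2 = (-513)**2 = 263169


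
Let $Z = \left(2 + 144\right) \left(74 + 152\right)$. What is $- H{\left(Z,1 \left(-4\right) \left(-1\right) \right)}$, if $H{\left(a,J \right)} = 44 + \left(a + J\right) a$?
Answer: $-1088868044$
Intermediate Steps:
$Z = 32996$ ($Z = 146 \cdot 226 = 32996$)
$H{\left(a,J \right)} = 44 + a \left(J + a\right)$ ($H{\left(a,J \right)} = 44 + \left(J + a\right) a = 44 + a \left(J + a\right)$)
$- H{\left(Z,1 \left(-4\right) \left(-1\right) \right)} = - (44 + 32996^{2} + 1 \left(-4\right) \left(-1\right) 32996) = - (44 + 1088736016 + \left(-4\right) \left(-1\right) 32996) = - (44 + 1088736016 + 4 \cdot 32996) = - (44 + 1088736016 + 131984) = \left(-1\right) 1088868044 = -1088868044$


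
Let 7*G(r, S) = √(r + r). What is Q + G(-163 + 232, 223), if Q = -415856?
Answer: -415856 + √138/7 ≈ -4.1585e+5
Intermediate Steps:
G(r, S) = √2*√r/7 (G(r, S) = √(r + r)/7 = √(2*r)/7 = (√2*√r)/7 = √2*√r/7)
Q + G(-163 + 232, 223) = -415856 + √2*√(-163 + 232)/7 = -415856 + √2*√69/7 = -415856 + √138/7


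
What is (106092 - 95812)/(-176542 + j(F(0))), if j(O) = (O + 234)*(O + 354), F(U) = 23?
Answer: -10280/79653 ≈ -0.12906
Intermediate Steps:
j(O) = (234 + O)*(354 + O)
(106092 - 95812)/(-176542 + j(F(0))) = (106092 - 95812)/(-176542 + (82836 + 23² + 588*23)) = 10280/(-176542 + (82836 + 529 + 13524)) = 10280/(-176542 + 96889) = 10280/(-79653) = 10280*(-1/79653) = -10280/79653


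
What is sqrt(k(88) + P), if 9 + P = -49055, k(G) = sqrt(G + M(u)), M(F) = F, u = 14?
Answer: sqrt(-49064 + sqrt(102)) ≈ 221.48*I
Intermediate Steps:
k(G) = sqrt(14 + G) (k(G) = sqrt(G + 14) = sqrt(14 + G))
P = -49064 (P = -9 - 49055 = -49064)
sqrt(k(88) + P) = sqrt(sqrt(14 + 88) - 49064) = sqrt(sqrt(102) - 49064) = sqrt(-49064 + sqrt(102))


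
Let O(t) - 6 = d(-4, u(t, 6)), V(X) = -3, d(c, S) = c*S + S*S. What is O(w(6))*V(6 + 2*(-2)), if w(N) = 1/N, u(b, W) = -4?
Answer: -114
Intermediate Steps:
d(c, S) = S² + S*c (d(c, S) = S*c + S² = S² + S*c)
O(t) = 38 (O(t) = 6 - 4*(-4 - 4) = 6 - 4*(-8) = 6 + 32 = 38)
O(w(6))*V(6 + 2*(-2)) = 38*(-3) = -114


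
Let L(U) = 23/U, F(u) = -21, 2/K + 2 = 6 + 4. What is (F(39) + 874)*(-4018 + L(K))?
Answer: -3348878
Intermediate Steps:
K = ¼ (K = 2/(-2 + (6 + 4)) = 2/(-2 + 10) = 2/8 = 2*(⅛) = ¼ ≈ 0.25000)
(F(39) + 874)*(-4018 + L(K)) = (-21 + 874)*(-4018 + 23/(¼)) = 853*(-4018 + 23*4) = 853*(-4018 + 92) = 853*(-3926) = -3348878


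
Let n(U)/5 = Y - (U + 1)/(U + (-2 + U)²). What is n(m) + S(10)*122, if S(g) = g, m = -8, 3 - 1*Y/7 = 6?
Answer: 102615/92 ≈ 1115.4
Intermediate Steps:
Y = -21 (Y = 21 - 7*6 = 21 - 42 = -21)
n(U) = -105 - 5*(1 + U)/(U + (-2 + U)²) (n(U) = 5*(-21 - (U + 1)/(U + (-2 + U)²)) = 5*(-21 - (1 + U)/(U + (-2 + U)²)) = -105 - 5*(1 + U)/(U + (-2 + U)²))
n(m) + S(10)*122 = 5*(-85 - 21*(-8)² + 62*(-8))/(4 + (-8)² - 3*(-8)) + 10*122 = 5*(-85 - 21*64 - 496)/(4 + 64 + 24) + 1220 = 5*(-85 - 1344 - 496)/92 + 1220 = 5*(1/92)*(-1925) + 1220 = -9625/92 + 1220 = 102615/92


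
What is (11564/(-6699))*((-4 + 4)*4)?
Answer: 0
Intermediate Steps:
(11564/(-6699))*((-4 + 4)*4) = (11564*(-1/6699))*(0*4) = -1652/957*0 = 0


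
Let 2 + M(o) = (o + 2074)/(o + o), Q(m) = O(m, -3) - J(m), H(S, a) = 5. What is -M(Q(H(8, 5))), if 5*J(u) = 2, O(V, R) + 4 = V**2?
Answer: -10061/206 ≈ -48.840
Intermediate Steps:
O(V, R) = -4 + V**2
J(u) = 2/5 (J(u) = (1/5)*2 = 2/5)
Q(m) = -22/5 + m**2 (Q(m) = (-4 + m**2) - 1*2/5 = (-4 + m**2) - 2/5 = -22/5 + m**2)
M(o) = -2 + (2074 + o)/(2*o) (M(o) = -2 + (o + 2074)/(o + o) = -2 + (2074 + o)/((2*o)) = -2 + (2074 + o)*(1/(2*o)) = -2 + (2074 + o)/(2*o))
-M(Q(H(8, 5))) = -(-3/2 + 1037/(-22/5 + 5**2)) = -(-3/2 + 1037/(-22/5 + 25)) = -(-3/2 + 1037/(103/5)) = -(-3/2 + 1037*(5/103)) = -(-3/2 + 5185/103) = -1*10061/206 = -10061/206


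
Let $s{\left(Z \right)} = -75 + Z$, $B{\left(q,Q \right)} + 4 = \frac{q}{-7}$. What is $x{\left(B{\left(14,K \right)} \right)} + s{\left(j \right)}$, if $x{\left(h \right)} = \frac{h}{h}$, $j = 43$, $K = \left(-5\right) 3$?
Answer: $-31$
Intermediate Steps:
$K = -15$
$B{\left(q,Q \right)} = -4 - \frac{q}{7}$ ($B{\left(q,Q \right)} = -4 + \frac{q}{-7} = -4 + q \left(- \frac{1}{7}\right) = -4 - \frac{q}{7}$)
$x{\left(h \right)} = 1$
$x{\left(B{\left(14,K \right)} \right)} + s{\left(j \right)} = 1 + \left(-75 + 43\right) = 1 - 32 = -31$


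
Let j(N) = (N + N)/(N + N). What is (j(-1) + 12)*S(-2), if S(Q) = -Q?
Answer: 26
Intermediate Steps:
j(N) = 1 (j(N) = (2*N)/((2*N)) = (2*N)*(1/(2*N)) = 1)
(j(-1) + 12)*S(-2) = (1 + 12)*(-1*(-2)) = 13*2 = 26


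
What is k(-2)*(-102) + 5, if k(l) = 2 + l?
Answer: 5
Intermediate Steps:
k(-2)*(-102) + 5 = (2 - 2)*(-102) + 5 = 0*(-102) + 5 = 0 + 5 = 5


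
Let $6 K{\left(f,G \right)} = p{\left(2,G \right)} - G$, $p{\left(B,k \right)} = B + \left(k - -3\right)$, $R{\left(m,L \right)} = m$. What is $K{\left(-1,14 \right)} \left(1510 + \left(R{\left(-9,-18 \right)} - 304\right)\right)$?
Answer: $\frac{1995}{2} \approx 997.5$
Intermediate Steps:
$p{\left(B,k \right)} = 3 + B + k$ ($p{\left(B,k \right)} = B + \left(k + 3\right) = B + \left(3 + k\right) = 3 + B + k$)
$K{\left(f,G \right)} = \frac{5}{6}$ ($K{\left(f,G \right)} = \frac{\left(3 + 2 + G\right) - G}{6} = \frac{\left(5 + G\right) - G}{6} = \frac{1}{6} \cdot 5 = \frac{5}{6}$)
$K{\left(-1,14 \right)} \left(1510 + \left(R{\left(-9,-18 \right)} - 304\right)\right) = \frac{5 \left(1510 - 313\right)}{6} = \frac{5}{6} \cdot 1197 = \frac{1995}{2}$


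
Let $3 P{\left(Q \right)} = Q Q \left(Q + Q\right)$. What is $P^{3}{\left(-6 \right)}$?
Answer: $-2985984$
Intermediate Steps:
$P{\left(Q \right)} = \frac{2 Q^{3}}{3}$ ($P{\left(Q \right)} = \frac{Q Q \left(Q + Q\right)}{3} = \frac{Q^{2} \cdot 2 Q}{3} = \frac{2 Q^{3}}{3}$)
$P^{3}{\left(-6 \right)} = \left(\frac{2 \left(-6\right)^{3}}{3}\right)^{3} = \left(\frac{2}{3} \left(-216\right)\right)^{3} = \left(-144\right)^{3} = -2985984$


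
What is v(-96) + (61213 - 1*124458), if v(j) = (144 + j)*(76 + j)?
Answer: -64205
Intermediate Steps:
v(j) = (76 + j)*(144 + j)
v(-96) + (61213 - 1*124458) = (10944 + (-96)² + 220*(-96)) + (61213 - 1*124458) = (10944 + 9216 - 21120) + (61213 - 124458) = -960 - 63245 = -64205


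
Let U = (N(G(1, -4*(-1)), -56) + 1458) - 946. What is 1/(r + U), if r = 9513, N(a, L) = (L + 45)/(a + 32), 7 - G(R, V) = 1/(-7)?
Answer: 274/2746773 ≈ 9.9753e-5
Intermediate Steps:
G(R, V) = 50/7 (G(R, V) = 7 - 1/(-7) = 7 - 1*(-⅐) = 7 + ⅐ = 50/7)
N(a, L) = (45 + L)/(32 + a)
U = 140211/274 (U = ((45 - 56)/(32 + 50/7) + 1458) - 946 = (-11/(274/7) + 1458) - 946 = ((7/274)*(-11) + 1458) - 946 = (-77/274 + 1458) - 946 = 399415/274 - 946 = 140211/274 ≈ 511.72)
1/(r + U) = 1/(9513 + 140211/274) = 1/(2746773/274) = 274/2746773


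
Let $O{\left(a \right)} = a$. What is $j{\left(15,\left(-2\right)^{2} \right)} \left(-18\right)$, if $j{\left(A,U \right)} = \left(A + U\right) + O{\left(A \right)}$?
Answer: $-612$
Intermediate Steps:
$j{\left(A,U \right)} = U + 2 A$ ($j{\left(A,U \right)} = \left(A + U\right) + A = U + 2 A$)
$j{\left(15,\left(-2\right)^{2} \right)} \left(-18\right) = \left(\left(-2\right)^{2} + 2 \cdot 15\right) \left(-18\right) = \left(4 + 30\right) \left(-18\right) = 34 \left(-18\right) = -612$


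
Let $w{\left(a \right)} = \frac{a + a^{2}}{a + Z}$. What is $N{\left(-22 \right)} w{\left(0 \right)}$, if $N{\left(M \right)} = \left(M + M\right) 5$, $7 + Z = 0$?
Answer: $0$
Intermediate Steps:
$Z = -7$ ($Z = -7 + 0 = -7$)
$N{\left(M \right)} = 10 M$ ($N{\left(M \right)} = 2 M 5 = 10 M$)
$w{\left(a \right)} = \frac{a + a^{2}}{-7 + a}$ ($w{\left(a \right)} = \frac{a + a^{2}}{a - 7} = \frac{a + a^{2}}{-7 + a}$)
$N{\left(-22 \right)} w{\left(0 \right)} = 10 \left(-22\right) \frac{0 \left(1 + 0\right)}{-7 + 0} = - 220 \cdot 0 \frac{1}{-7} \cdot 1 = - 220 \cdot 0 \left(- \frac{1}{7}\right) 1 = \left(-220\right) 0 = 0$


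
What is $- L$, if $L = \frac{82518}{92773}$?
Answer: $- \frac{82518}{92773} \approx -0.88946$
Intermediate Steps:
$L = \frac{82518}{92773}$ ($L = 82518 \cdot \frac{1}{92773} = \frac{82518}{92773} \approx 0.88946$)
$- L = \left(-1\right) \frac{82518}{92773} = - \frac{82518}{92773}$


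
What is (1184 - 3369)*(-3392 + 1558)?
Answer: 4007290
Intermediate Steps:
(1184 - 3369)*(-3392 + 1558) = -2185*(-1834) = 4007290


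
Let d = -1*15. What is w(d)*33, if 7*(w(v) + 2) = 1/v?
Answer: -2321/35 ≈ -66.314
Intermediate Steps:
d = -15
w(v) = -2 + 1/(7*v)
w(d)*33 = (-2 + (1/7)/(-15))*33 = (-2 + (1/7)*(-1/15))*33 = (-2 - 1/105)*33 = -211/105*33 = -2321/35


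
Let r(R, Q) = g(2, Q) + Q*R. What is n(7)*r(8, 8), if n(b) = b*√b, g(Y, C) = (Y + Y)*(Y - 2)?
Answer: 448*√7 ≈ 1185.3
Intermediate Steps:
g(Y, C) = 2*Y*(-2 + Y) (g(Y, C) = (2*Y)*(-2 + Y) = 2*Y*(-2 + Y))
n(b) = b^(3/2)
r(R, Q) = Q*R (r(R, Q) = 2*2*(-2 + 2) + Q*R = 2*2*0 + Q*R = 0 + Q*R = Q*R)
n(7)*r(8, 8) = 7^(3/2)*(8*8) = (7*√7)*64 = 448*√7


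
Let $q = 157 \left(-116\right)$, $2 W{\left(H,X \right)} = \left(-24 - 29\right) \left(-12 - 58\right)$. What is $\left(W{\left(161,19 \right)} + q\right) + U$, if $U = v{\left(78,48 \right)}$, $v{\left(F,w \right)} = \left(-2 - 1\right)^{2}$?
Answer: $-16348$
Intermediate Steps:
$v{\left(F,w \right)} = 9$ ($v{\left(F,w \right)} = \left(-3\right)^{2} = 9$)
$W{\left(H,X \right)} = 1855$ ($W{\left(H,X \right)} = \frac{\left(-24 - 29\right) \left(-12 - 58\right)}{2} = \frac{\left(-53\right) \left(-70\right)}{2} = \frac{1}{2} \cdot 3710 = 1855$)
$q = -18212$
$U = 9$
$\left(W{\left(161,19 \right)} + q\right) + U = \left(1855 - 18212\right) + 9 = -16357 + 9 = -16348$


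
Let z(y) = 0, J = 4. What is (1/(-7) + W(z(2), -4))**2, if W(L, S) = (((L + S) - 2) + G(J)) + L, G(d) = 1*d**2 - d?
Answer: 1681/49 ≈ 34.306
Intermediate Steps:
G(d) = d**2 - d
W(L, S) = 10 + S + 2*L (W(L, S) = (((L + S) - 2) + 4*(-1 + 4)) + L = ((-2 + L + S) + 4*3) + L = ((-2 + L + S) + 12) + L = (10 + L + S) + L = 10 + S + 2*L)
(1/(-7) + W(z(2), -4))**2 = (1/(-7) + (10 - 4 + 2*0))**2 = (-1/7 + (10 - 4 + 0))**2 = (-1/7 + 6)**2 = (41/7)**2 = 1681/49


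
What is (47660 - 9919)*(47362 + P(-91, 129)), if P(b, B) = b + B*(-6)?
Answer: 1754843277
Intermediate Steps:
P(b, B) = b - 6*B
(47660 - 9919)*(47362 + P(-91, 129)) = (47660 - 9919)*(47362 + (-91 - 6*129)) = 37741*(47362 + (-91 - 774)) = 37741*(47362 - 865) = 37741*46497 = 1754843277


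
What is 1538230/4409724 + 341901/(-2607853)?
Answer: 1251894337433/5749955981286 ≈ 0.21772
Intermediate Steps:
1538230/4409724 + 341901/(-2607853) = 1538230*(1/4409724) + 341901*(-1/2607853) = 769115/2204862 - 341901/2607853 = 1251894337433/5749955981286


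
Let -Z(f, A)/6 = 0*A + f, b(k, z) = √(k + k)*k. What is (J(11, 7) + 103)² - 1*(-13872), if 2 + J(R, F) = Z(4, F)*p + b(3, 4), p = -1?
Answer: 29551 + 750*√6 ≈ 31388.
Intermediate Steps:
b(k, z) = √2*k^(3/2) (b(k, z) = √(2*k)*k = (√2*√k)*k = √2*k^(3/2))
Z(f, A) = -6*f (Z(f, A) = -6*(0*A + f) = -6*(0 + f) = -6*f)
J(R, F) = 22 + 3*√6 (J(R, F) = -2 + (-6*4*(-1) + √2*3^(3/2)) = -2 + (-24*(-1) + √2*(3*√3)) = -2 + (24 + 3*√6) = 22 + 3*√6)
(J(11, 7) + 103)² - 1*(-13872) = ((22 + 3*√6) + 103)² - 1*(-13872) = (125 + 3*√6)² + 13872 = 13872 + (125 + 3*√6)²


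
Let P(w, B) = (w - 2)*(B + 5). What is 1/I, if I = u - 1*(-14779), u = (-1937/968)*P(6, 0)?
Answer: 242/3566833 ≈ 6.7847e-5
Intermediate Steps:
P(w, B) = (-2 + w)*(5 + B)
u = -9685/242 (u = (-1937/968)*(-10 - 2*0 + 5*6 + 0*6) = (-1937*1/968)*(-10 + 0 + 30 + 0) = -1937/968*20 = -9685/242 ≈ -40.021)
I = 3566833/242 (I = -9685/242 - 1*(-14779) = -9685/242 + 14779 = 3566833/242 ≈ 14739.)
1/I = 1/(3566833/242) = 242/3566833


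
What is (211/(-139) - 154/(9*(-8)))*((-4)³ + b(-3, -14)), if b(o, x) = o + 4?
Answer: -21749/556 ≈ -39.117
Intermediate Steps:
b(o, x) = 4 + o
(211/(-139) - 154/(9*(-8)))*((-4)³ + b(-3, -14)) = (211/(-139) - 154/(9*(-8)))*((-4)³ + (4 - 3)) = (211*(-1/139) - 154/(-72))*(-64 + 1) = (-211/139 - 154*(-1/72))*(-63) = (-211/139 + 77/36)*(-63) = (3107/5004)*(-63) = -21749/556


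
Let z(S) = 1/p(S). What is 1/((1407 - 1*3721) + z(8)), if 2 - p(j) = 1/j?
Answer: -15/34702 ≈ -0.00043225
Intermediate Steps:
p(j) = 2 - 1/j
z(S) = 1/(2 - 1/S)
1/((1407 - 1*3721) + z(8)) = 1/((1407 - 1*3721) + 8/(-1 + 2*8)) = 1/((1407 - 3721) + 8/(-1 + 16)) = 1/(-2314 + 8/15) = 1/(-34702/15) = -15/34702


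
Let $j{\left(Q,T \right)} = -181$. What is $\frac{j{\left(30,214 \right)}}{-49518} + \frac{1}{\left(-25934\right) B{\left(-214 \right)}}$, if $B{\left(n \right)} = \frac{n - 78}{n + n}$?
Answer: $\frac{84341879}{23436646569} \approx 0.0035987$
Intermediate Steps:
$B{\left(n \right)} = \frac{-78 + n}{2 n}$
$\frac{j{\left(30,214 \right)}}{-49518} + \frac{1}{\left(-25934\right) B{\left(-214 \right)}} = - \frac{181}{-49518} + \frac{1}{\left(-25934\right) \frac{-78 - 214}{2 \left(-214\right)}} = \left(-181\right) \left(- \frac{1}{49518}\right) - \frac{1}{25934 \cdot \frac{1}{2} \left(- \frac{1}{214}\right) \left(-292\right)} = \frac{181}{49518} - \frac{1}{25934 \cdot \frac{73}{107}} = \frac{181}{49518} - \frac{107}{1893182} = \frac{84341879}{23436646569}$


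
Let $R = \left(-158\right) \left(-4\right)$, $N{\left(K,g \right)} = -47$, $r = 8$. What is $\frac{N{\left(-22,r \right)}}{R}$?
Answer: $- \frac{47}{632} \approx -0.074367$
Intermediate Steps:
$R = 632$
$\frac{N{\left(-22,r \right)}}{R} = - \frac{47}{632}$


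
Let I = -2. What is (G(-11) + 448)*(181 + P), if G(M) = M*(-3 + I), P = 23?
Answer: 102612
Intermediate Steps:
G(M) = -5*M (G(M) = M*(-3 - 2) = M*(-5) = -5*M)
(G(-11) + 448)*(181 + P) = (-5*(-11) + 448)*(181 + 23) = (55 + 448)*204 = 503*204 = 102612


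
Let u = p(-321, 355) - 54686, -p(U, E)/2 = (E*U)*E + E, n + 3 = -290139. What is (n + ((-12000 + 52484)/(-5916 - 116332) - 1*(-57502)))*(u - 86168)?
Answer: -7760080866609639/413 ≈ -1.8790e+13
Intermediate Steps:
n = -290142 (n = -3 - 290139 = -290142)
p(U, E) = -2*E - 2*U*E² (p(U, E) = -2*((E*U)*E + E) = -2*(U*E² + E) = -2*(E + U*E²) = -2*E - 2*U*E²)
u = 80852654 (u = -2*355*(1 + 355*(-321)) - 54686 = -2*355*(1 - 113955) - 54686 = -2*355*(-113954) - 54686 = 80907340 - 54686 = 80852654)
(n + ((-12000 + 52484)/(-5916 - 116332) - 1*(-57502)))*(u - 86168) = (-290142 + ((-12000 + 52484)/(-5916 - 116332) - 1*(-57502)))*(80852654 - 86168) = (-290142 + (40484/(-122248) + 57502))*80766486 = (-290142 + (40484*(-1/122248) + 57502))*80766486 = (-290142 + (-10121/30562 + 57502))*80766486 = (-290142 + 1757366003/30562)*80766486 = -7109953801/30562*80766486 = -7760080866609639/413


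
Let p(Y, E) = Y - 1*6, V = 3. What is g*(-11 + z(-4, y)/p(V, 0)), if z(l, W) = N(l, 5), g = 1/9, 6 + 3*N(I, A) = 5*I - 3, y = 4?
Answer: -70/81 ≈ -0.86420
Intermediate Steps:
N(I, A) = -3 + 5*I/3 (N(I, A) = -2 + (5*I - 3)/3 = -2 + (-3 + 5*I)/3 = -2 + (-1 + 5*I/3) = -3 + 5*I/3)
g = 1/9 ≈ 0.11111
z(l, W) = -3 + 5*l/3
p(Y, E) = -6 + Y (p(Y, E) = Y - 6 = -6 + Y)
g*(-11 + z(-4, y)/p(V, 0)) = (-11 + (-3 + (5/3)*(-4))/(-6 + 3))/9 = (-11 + (-3 - 20/3)/(-3))/9 = (-11 - 29/3*(-1/3))/9 = (-11 + 29/9)/9 = (1/9)*(-70/9) = -70/81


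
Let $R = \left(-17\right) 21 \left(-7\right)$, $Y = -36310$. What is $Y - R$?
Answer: $-38809$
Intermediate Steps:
$R = 2499$ ($R = \left(-357\right) \left(-7\right) = 2499$)
$Y - R = -36310 - 2499 = -38809$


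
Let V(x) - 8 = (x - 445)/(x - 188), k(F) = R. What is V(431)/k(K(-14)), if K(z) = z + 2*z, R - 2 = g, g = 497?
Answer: 1930/121257 ≈ 0.015917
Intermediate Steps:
R = 499 (R = 2 + 497 = 499)
K(z) = 3*z
k(F) = 499
V(x) = 8 + (-445 + x)/(-188 + x) (V(x) = 8 + (x - 445)/(x - 188) = 8 + (-445 + x)/(-188 + x))
V(431)/k(K(-14)) = ((-1949 + 9*431)/(-188 + 431))/499 = ((-1949 + 3879)/243)*(1/499) = ((1/243)*1930)*(1/499) = (1930/243)*(1/499) = 1930/121257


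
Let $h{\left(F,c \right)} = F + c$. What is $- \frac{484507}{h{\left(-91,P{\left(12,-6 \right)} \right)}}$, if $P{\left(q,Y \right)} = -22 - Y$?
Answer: $\frac{484507}{107} \approx 4528.1$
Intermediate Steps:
$- \frac{484507}{h{\left(-91,P{\left(12,-6 \right)} \right)}} = - \frac{484507}{-91 - 16} = - \frac{484507}{-107} = \left(-484507\right) \left(- \frac{1}{107}\right) = \frac{484507}{107}$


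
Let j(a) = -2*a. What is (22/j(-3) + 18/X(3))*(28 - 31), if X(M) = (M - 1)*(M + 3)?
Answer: -31/2 ≈ -15.500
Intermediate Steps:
X(M) = (-1 + M)*(3 + M)
(22/j(-3) + 18/X(3))*(28 - 31) = (22/((-2*(-3))) + 18/(-3 + 3**2 + 2*3))*(28 - 31) = (22/6 + 18/(-3 + 9 + 6))*(-3) = (22*(1/6) + 18/12)*(-3) = (11/3 + 18*(1/12))*(-3) = (11/3 + 3/2)*(-3) = (31/6)*(-3) = -31/2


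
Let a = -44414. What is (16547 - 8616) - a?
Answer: 52345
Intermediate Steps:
(16547 - 8616) - a = (16547 - 8616) - 1*(-44414) = 7931 + 44414 = 52345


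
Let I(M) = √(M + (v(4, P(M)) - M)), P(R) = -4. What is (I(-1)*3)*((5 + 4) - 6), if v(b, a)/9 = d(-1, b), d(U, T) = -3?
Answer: 27*I*√3 ≈ 46.765*I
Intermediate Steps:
v(b, a) = -27 (v(b, a) = 9*(-3) = -27)
I(M) = 3*I*√3 (I(M) = √(M + (-27 - M)) = √(-27) = 3*I*√3)
(I(-1)*3)*((5 + 4) - 6) = ((3*I*√3)*3)*((5 + 4) - 6) = (9*I*√3)*(9 - 6) = (9*I*√3)*3 = 27*I*√3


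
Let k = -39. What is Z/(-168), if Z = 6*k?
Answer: 39/28 ≈ 1.3929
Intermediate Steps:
Z = -234 (Z = 6*(-39) = -234)
Z/(-168) = -234/(-168) = -234*(-1/168) = 39/28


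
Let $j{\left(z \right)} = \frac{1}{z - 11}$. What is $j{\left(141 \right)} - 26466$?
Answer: $- \frac{3440579}{130} \approx -26466.0$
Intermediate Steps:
$j{\left(z \right)} = \frac{1}{-11 + z}$ ($j{\left(z \right)} = \frac{1}{z - 11} = \frac{1}{-11 + z}$)
$j{\left(141 \right)} - 26466 = \frac{1}{-11 + 141} - 26466 = \frac{1}{130} - 26466 = - \frac{3440579}{130}$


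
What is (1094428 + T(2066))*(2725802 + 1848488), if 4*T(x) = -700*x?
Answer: 3352396506620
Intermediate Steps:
T(x) = -175*x (T(x) = (-700*x)/4 = -175*x)
(1094428 + T(2066))*(2725802 + 1848488) = (1094428 - 175*2066)*(2725802 + 1848488) = (1094428 - 361550)*4574290 = 732878*4574290 = 3352396506620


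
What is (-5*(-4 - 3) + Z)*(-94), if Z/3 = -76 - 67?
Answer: 37036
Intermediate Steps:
Z = -429 (Z = 3*(-76 - 67) = 3*(-143) = -429)
(-5*(-4 - 3) + Z)*(-94) = (-5*(-4 - 3) - 429)*(-94) = (-5*(-7) - 429)*(-94) = (35 - 429)*(-94) = -394*(-94) = 37036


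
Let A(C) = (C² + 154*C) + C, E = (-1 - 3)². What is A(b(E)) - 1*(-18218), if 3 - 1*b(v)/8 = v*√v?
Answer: 180722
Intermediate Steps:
E = 16 (E = (-4)² = 16)
b(v) = 24 - 8*v^(3/2) (b(v) = 24 - 8*v*√v = 24 - 8*v^(3/2))
A(C) = C² + 155*C
A(b(E)) - 1*(-18218) = (24 - 8*16^(3/2))*(155 + (24 - 8*16^(3/2))) - 1*(-18218) = (24 - 8*64)*(155 + (24 - 8*64)) + 18218 = (24 - 512)*(155 + (24 - 512)) + 18218 = -488*(155 - 488) + 18218 = -488*(-333) + 18218 = 162504 + 18218 = 180722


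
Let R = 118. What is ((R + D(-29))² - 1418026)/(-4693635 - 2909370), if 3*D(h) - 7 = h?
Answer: 2530402/13685409 ≈ 0.18490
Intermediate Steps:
D(h) = 7/3 + h/3
((R + D(-29))² - 1418026)/(-4693635 - 2909370) = ((118 + (7/3 + (⅓)*(-29)))² - 1418026)/(-4693635 - 2909370) = ((118 + (7/3 - 29/3))² - 1418026)/(-7603005) = ((118 - 22/3)² - 1418026)*(-1/7603005) = ((332/3)² - 1418026)*(-1/7603005) = (110224/9 - 1418026)*(-1/7603005) = -12652010/9*(-1/7603005) = 2530402/13685409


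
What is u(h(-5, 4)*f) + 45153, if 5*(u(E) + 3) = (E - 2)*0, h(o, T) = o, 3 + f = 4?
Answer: 45150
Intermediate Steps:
f = 1 (f = -3 + 4 = 1)
u(E) = -3 (u(E) = -3 + ((E - 2)*0)/5 = -3 + ((-2 + E)*0)/5 = -3 + (1/5)*0 = -3 + 0 = -3)
u(h(-5, 4)*f) + 45153 = -3 + 45153 = 45150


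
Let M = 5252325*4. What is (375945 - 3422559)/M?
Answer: -507769/3501550 ≈ -0.14501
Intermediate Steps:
M = 21009300
(375945 - 3422559)/M = (375945 - 3422559)/21009300 = -3046614*1/21009300 = -507769/3501550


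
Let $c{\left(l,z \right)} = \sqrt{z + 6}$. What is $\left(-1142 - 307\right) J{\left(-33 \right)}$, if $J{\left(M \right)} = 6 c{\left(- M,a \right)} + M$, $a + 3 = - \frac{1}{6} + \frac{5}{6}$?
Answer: $47817 - 2898 \sqrt{33} \approx 31169.0$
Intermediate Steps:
$a = - \frac{7}{3}$ ($a = -3 + \left(- \frac{1}{6} + \frac{5}{6}\right) = -3 + \frac{2}{3} = - \frac{7}{3} \approx -2.3333$)
$c{\left(l,z \right)} = \sqrt{6 + z}$
$J{\left(M \right)} = M + 2 \sqrt{33}$ ($J{\left(M \right)} = 6 \sqrt{6 - \frac{7}{3}} + M = 6 \sqrt{\frac{11}{3}} + M = 6 \frac{\sqrt{33}}{3} + M = 2 \sqrt{33} + M = M + 2 \sqrt{33}$)
$\left(-1142 - 307\right) J{\left(-33 \right)} = \left(-1142 - 307\right) \left(-33 + 2 \sqrt{33}\right) = - 1449 \left(-33 + 2 \sqrt{33}\right) = 47817 - 2898 \sqrt{33}$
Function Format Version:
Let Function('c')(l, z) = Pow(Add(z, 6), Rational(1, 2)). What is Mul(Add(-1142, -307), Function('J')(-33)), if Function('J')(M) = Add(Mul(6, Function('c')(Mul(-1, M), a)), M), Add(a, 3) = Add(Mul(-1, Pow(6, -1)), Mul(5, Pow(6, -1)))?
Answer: Add(47817, Mul(-2898, Pow(33, Rational(1, 2)))) ≈ 31169.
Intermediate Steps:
a = Rational(-7, 3) (a = Add(-3, Add(Mul(-1, Pow(6, -1)), Mul(5, Pow(6, -1)))) = Add(-3, Add(Mul(-1, Rational(1, 6)), Mul(5, Rational(1, 6)))) = Add(-3, Add(Rational(-1, 6), Rational(5, 6))) = Add(-3, Rational(2, 3)) = Rational(-7, 3) ≈ -2.3333)
Function('c')(l, z) = Pow(Add(6, z), Rational(1, 2))
Function('J')(M) = Add(M, Mul(2, Pow(33, Rational(1, 2)))) (Function('J')(M) = Add(Mul(6, Pow(Add(6, Rational(-7, 3)), Rational(1, 2))), M) = Add(Mul(6, Pow(Rational(11, 3), Rational(1, 2))), M) = Add(Mul(6, Mul(Rational(1, 3), Pow(33, Rational(1, 2)))), M) = Add(Mul(2, Pow(33, Rational(1, 2))), M) = Add(M, Mul(2, Pow(33, Rational(1, 2)))))
Mul(Add(-1142, -307), Function('J')(-33)) = Mul(Add(-1142, -307), Add(-33, Mul(2, Pow(33, Rational(1, 2))))) = Mul(-1449, Add(-33, Mul(2, Pow(33, Rational(1, 2))))) = Add(47817, Mul(-2898, Pow(33, Rational(1, 2))))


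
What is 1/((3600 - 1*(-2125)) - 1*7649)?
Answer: -1/1924 ≈ -0.00051975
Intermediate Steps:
1/((3600 - 1*(-2125)) - 1*7649) = 1/((3600 + 2125) - 7649) = 1/(5725 - 7649) = 1/(-1924) = -1/1924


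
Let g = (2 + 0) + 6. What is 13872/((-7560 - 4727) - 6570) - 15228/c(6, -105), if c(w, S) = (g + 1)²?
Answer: -3558988/18857 ≈ -188.74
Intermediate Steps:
g = 8 (g = 2 + 6 = 8)
c(w, S) = 81 (c(w, S) = (8 + 1)² = 9² = 81)
13872/((-7560 - 4727) - 6570) - 15228/c(6, -105) = 13872/((-7560 - 4727) - 6570) - 15228/81 = 13872/(-12287 - 6570) - 15228*1/81 = 13872/(-18857) - 188 = 13872*(-1/18857) - 188 = -13872/18857 - 188 = -3558988/18857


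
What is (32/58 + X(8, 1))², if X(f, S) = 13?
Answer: 154449/841 ≈ 183.65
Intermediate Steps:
(32/58 + X(8, 1))² = (32/58 + 13)² = (32*(1/58) + 13)² = (16/29 + 13)² = (393/29)² = 154449/841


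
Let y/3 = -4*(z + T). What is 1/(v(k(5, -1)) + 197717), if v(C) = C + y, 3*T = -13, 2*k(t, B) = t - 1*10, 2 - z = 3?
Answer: 2/395557 ≈ 5.0562e-6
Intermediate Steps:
z = -1 (z = 2 - 1*3 = 2 - 3 = -1)
k(t, B) = -5 + t/2 (k(t, B) = (t - 1*10)/2 = (t - 10)/2 = (-10 + t)/2 = -5 + t/2)
T = -13/3 (T = (1/3)*(-13) = -13/3 ≈ -4.3333)
y = 64 (y = 3*(-4*(-1 - 13/3)) = 3*(-4*(-16/3)) = 3*(64/3) = 64)
v(C) = 64 + C (v(C) = C + 64 = 64 + C)
1/(v(k(5, -1)) + 197717) = 1/((64 + (-5 + (1/2)*5)) + 197717) = 1/((64 + (-5 + 5/2)) + 197717) = 1/((64 - 5/2) + 197717) = 1/(123/2 + 197717) = 1/(395557/2) = 2/395557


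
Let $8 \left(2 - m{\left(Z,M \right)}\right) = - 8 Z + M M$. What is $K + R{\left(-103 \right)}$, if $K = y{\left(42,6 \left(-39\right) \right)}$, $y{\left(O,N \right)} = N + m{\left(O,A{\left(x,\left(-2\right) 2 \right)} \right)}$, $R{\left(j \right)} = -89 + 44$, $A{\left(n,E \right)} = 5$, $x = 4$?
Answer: $- \frac{1905}{8} \approx -238.13$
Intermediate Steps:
$m{\left(Z,M \right)} = 2 + Z - \frac{M^{2}}{8}$ ($m{\left(Z,M \right)} = 2 - \frac{- 8 Z + M M}{8} = 2 - \frac{- 8 Z + M^{2}}{8} = 2 - \frac{M^{2} - 8 Z}{8} = 2 - \left(- Z + \frac{M^{2}}{8}\right) = 2 + Z - \frac{M^{2}}{8}$)
$R{\left(j \right)} = -45$
$y{\left(O,N \right)} = - \frac{9}{8} + N + O$ ($y{\left(O,N \right)} = N + \left(2 + O - \frac{5^{2}}{8}\right) = N + \left(2 + O - \frac{25}{8}\right) = N + \left(- \frac{9}{8} + O\right) = - \frac{9}{8} + N + O$)
$K = - \frac{1545}{8}$ ($K = - \frac{9}{8} + 6 \left(-39\right) + 42 = - \frac{9}{8} - 234 + 42 = - \frac{1545}{8} \approx -193.13$)
$K + R{\left(-103 \right)} = - \frac{1545}{8} - 45 = - \frac{1905}{8}$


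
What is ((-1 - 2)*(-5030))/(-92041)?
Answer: -15090/92041 ≈ -0.16395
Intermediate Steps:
((-1 - 2)*(-5030))/(-92041) = -3*(-5030)*(-1/92041) = 15090*(-1/92041) = -15090/92041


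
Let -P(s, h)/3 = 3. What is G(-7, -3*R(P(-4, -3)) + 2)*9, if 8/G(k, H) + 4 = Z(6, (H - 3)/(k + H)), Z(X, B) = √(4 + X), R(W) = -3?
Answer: -48 - 12*√10 ≈ -85.947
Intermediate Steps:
P(s, h) = -9 (P(s, h) = -3*3 = -9)
G(k, H) = 8/(-4 + √10) (G(k, H) = 8/(-4 + √(4 + 6)) = 8/(-4 + √10))
G(-7, -3*R(P(-4, -3)) + 2)*9 = (-16/3 - 4*√10/3)*9 = -48 - 12*√10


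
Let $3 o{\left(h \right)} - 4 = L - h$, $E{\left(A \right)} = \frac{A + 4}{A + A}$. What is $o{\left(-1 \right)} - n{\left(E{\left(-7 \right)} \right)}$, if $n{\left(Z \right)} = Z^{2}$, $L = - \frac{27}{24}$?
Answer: $\frac{1465}{1176} \approx 1.2457$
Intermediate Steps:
$L = - \frac{9}{8}$ ($L = \left(-27\right) \frac{1}{24} = - \frac{9}{8} \approx -1.125$)
$E{\left(A \right)} = \frac{4 + A}{2 A}$
$o{\left(h \right)} = \frac{23}{24} - \frac{h}{3}$ ($o{\left(h \right)} = \frac{4}{3} + \frac{- \frac{9}{8} - h}{3} = \frac{4}{3} - \left(\frac{3}{8} + \frac{h}{3}\right) = \frac{23}{24} - \frac{h}{3}$)
$o{\left(-1 \right)} - n{\left(E{\left(-7 \right)} \right)} = \left(\frac{23}{24} - - \frac{1}{3}\right) - \left(\frac{4 - 7}{2 \left(-7\right)}\right)^{2} = \left(\frac{23}{24} + \frac{1}{3}\right) - \left(\frac{1}{2} \left(- \frac{1}{7}\right) \left(-3\right)\right)^{2} = \frac{31}{24} - \left(\frac{3}{14}\right)^{2} = \frac{31}{24} - \frac{9}{196} = \frac{1465}{1176}$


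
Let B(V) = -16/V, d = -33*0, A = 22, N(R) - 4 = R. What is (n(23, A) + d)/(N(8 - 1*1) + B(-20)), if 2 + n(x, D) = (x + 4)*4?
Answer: 530/59 ≈ 8.9830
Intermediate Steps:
N(R) = 4 + R
n(x, D) = 14 + 4*x (n(x, D) = -2 + (x + 4)*4 = -2 + (4 + x)*4 = -2 + (16 + 4*x) = 14 + 4*x)
d = 0
(n(23, A) + d)/(N(8 - 1*1) + B(-20)) = ((14 + 4*23) + 0)/((4 + (8 - 1*1)) - 16/(-20)) = ((14 + 92) + 0)/((4 + (8 - 1)) - 16*(-1/20)) = (106 + 0)/((4 + 7) + ⅘) = 106/(11 + ⅘) = 106/(59/5) = 106*(5/59) = 530/59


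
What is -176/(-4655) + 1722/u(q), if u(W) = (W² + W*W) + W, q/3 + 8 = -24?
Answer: 1873841/14225680 ≈ 0.13172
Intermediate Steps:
q = -96 (q = -24 + 3*(-24) = -24 - 72 = -96)
u(W) = W + 2*W² (u(W) = (W² + W²) + W = 2*W² + W = W + 2*W²)
-176/(-4655) + 1722/u(q) = -176/(-4655) + 1722/((-96*(1 + 2*(-96)))) = -176*(-1/4655) + 1722/((-96*(1 - 192))) = 176/4655 + 1722/((-96*(-191))) = 176/4655 + 1722/18336 = 176/4655 + 1722*(1/18336) = 176/4655 + 287/3056 = 1873841/14225680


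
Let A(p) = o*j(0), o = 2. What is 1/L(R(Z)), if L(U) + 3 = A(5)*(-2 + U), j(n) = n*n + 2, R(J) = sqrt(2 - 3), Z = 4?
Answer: -11/137 - 4*I/137 ≈ -0.080292 - 0.029197*I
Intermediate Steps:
R(J) = I (R(J) = sqrt(-1) = I)
j(n) = 2 + n**2 (j(n) = n**2 + 2 = 2 + n**2)
A(p) = 4 (A(p) = 2*(2 + 0**2) = 2*(2 + 0) = 2*2 = 4)
L(U) = -11 + 4*U (L(U) = -3 + 4*(-2 + U) = -3 + (-8 + 4*U) = -11 + 4*U)
1/L(R(Z)) = 1/(-11 + 4*I) = (-11 - 4*I)/137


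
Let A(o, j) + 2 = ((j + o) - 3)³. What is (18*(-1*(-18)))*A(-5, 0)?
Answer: -166536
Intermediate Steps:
A(o, j) = -2 + (-3 + j + o)³ (A(o, j) = -2 + ((j + o) - 3)³ = -2 + (-3 + j + o)³)
(18*(-1*(-18)))*A(-5, 0) = (18*(-1*(-18)))*(-2 + (-3 + 0 - 5)³) = (18*18)*(-2 + (-8)³) = 324*(-2 - 512) = 324*(-514) = -166536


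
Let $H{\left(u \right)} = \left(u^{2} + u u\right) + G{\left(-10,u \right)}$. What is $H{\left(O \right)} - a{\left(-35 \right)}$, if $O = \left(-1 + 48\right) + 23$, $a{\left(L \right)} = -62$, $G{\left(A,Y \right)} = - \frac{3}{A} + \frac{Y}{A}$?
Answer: $\frac{98553}{10} \approx 9855.3$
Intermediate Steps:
$O = 70$ ($O = 47 + 23 = 70$)
$H{\left(u \right)} = \frac{3}{10} + 2 u^{2} - \frac{u}{10}$ ($H{\left(u \right)} = \left(u^{2} + u u\right) + \frac{-3 + u}{-10} = \left(u^{2} + u^{2}\right) - \frac{-3 + u}{10} = 2 u^{2} - \left(- \frac{3}{10} + \frac{u}{10}\right) = \frac{3}{10} + 2 u^{2} - \frac{u}{10}$)
$H{\left(O \right)} - a{\left(-35 \right)} = \left(\frac{3}{10} + 2 \cdot 70^{2} - 7\right) - -62 = \left(\frac{3}{10} + 2 \cdot 4900 - 7\right) + 62 = \left(\frac{3}{10} + 9800 - 7\right) + 62 = \frac{97933}{10} + 62 = \frac{98553}{10}$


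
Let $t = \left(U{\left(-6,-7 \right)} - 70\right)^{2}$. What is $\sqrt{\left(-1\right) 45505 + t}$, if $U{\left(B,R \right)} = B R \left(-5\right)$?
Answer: $3 \sqrt{3655} \approx 181.37$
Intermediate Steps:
$U{\left(B,R \right)} = - 5 B R$
$t = 78400$ ($t = \left(\left(-5\right) \left(-6\right) \left(-7\right) - 70\right)^{2} = \left(-210 - 70\right)^{2} = \left(-280\right)^{2} = 78400$)
$\sqrt{\left(-1\right) 45505 + t} = \sqrt{\left(-1\right) 45505 + 78400} = \sqrt{-45505 + 78400} = \sqrt{32895} = 3 \sqrt{3655}$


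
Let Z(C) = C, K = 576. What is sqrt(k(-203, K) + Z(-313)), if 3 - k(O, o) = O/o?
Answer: I*sqrt(178357)/24 ≈ 17.597*I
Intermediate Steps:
k(O, o) = 3 - O/o
sqrt(k(-203, K) + Z(-313)) = sqrt((3 - 1*(-203)/576) - 313) = sqrt((3 - 1*(-203)*1/576) - 313) = sqrt((3 + 203/576) - 313) = sqrt(1931/576 - 313) = sqrt(-178357/576) = I*sqrt(178357)/24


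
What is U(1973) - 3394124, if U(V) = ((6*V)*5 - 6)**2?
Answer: 3499351732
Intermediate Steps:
U(V) = (-6 + 30*V)**2 (U(V) = (30*V - 6)**2 = (-6 + 30*V)**2)
U(1973) - 3394124 = 36*(-1 + 5*1973)**2 - 3394124 = 36*(-1 + 9865)**2 - 3394124 = 36*9864**2 - 3394124 = 36*97298496 - 3394124 = 3502745856 - 3394124 = 3499351732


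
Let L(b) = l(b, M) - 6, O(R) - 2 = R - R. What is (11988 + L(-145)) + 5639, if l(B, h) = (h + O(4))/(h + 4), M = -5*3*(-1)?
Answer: 334816/19 ≈ 17622.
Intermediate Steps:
M = 15 (M = -15*(-1) = 15)
O(R) = 2 (O(R) = 2 + (R - R) = 2 + 0 = 2)
l(B, h) = (2 + h)/(4 + h) (l(B, h) = (h + 2)/(h + 4) = (2 + h)/(4 + h))
L(b) = -97/19 (L(b) = (2 + 15)/(4 + 15) - 6 = 17/19 - 6 = -97/19)
(11988 + L(-145)) + 5639 = (11988 - 97/19) + 5639 = 227675/19 + 5639 = 334816/19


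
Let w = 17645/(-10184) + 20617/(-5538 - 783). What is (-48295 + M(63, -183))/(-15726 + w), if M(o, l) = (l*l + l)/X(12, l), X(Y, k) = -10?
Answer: 16616490264192/5063261510185 ≈ 3.2818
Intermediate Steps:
M(o, l) = -l/10 - l²/10 (M(o, l) = (l*l + l)/(-10) = (l² + l)*(-⅒) = (l + l²)*(-⅒) = -l/10 - l²/10)
w = -321497573/64373064 (w = 17645*(-1/10184) + 20617/(-6321) = -17645/10184 + 20617*(-1/6321) = -17645/10184 - 20617/6321 = -321497573/64373064 ≈ -4.9943)
(-48295 + M(63, -183))/(-15726 + w) = (-48295 - ⅒*(-183)*(1 - 183))/(-15726 - 321497573/64373064) = (-48295 - ⅒*(-183)*(-182))/(-1012652302037/64373064) = (-48295 - 16653/5)*(-64373064/1012652302037) = -258128/5*(-64373064/1012652302037) = 16616490264192/5063261510185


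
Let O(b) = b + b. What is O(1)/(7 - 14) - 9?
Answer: -65/7 ≈ -9.2857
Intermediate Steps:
O(b) = 2*b
O(1)/(7 - 14) - 9 = (2*1)/(7 - 14) - 9 = 2/(-7) - 9 = 2*(-⅐) - 9 = -2/7 - 9 = -65/7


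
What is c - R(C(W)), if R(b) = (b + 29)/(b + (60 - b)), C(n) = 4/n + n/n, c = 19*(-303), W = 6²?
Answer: -3109051/540 ≈ -5757.5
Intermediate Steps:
W = 36
c = -5757
C(n) = 1 + 4/n (C(n) = 4/n + 1 = 1 + 4/n)
R(b) = 29/60 + b/60 (R(b) = (29 + b)/60 = (29 + b)*(1/60) = 29/60 + b/60)
c - R(C(W)) = -5757 - (29/60 + ((4 + 36)/36)/60) = -5757 - (29/60 + ((1/36)*40)/60) = -5757 - (29/60 + (1/60)*(10/9)) = -5757 - (29/60 + 1/54) = -5757 - 1*271/540 = -5757 - 271/540 = -3109051/540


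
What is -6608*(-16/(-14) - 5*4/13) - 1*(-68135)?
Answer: 919739/13 ≈ 70749.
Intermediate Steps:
-6608*(-16/(-14) - 5*4/13) - 1*(-68135) = -6608*(-16*(-1/14) - 20*1/13) + 68135 = -6608*(8/7 - 20/13) + 68135 = -6608*(-36/91) + 68135 = 33984/13 + 68135 = 919739/13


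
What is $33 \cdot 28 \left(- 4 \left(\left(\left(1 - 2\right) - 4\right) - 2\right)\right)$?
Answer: $25872$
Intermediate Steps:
$33 \cdot 28 \left(- 4 \left(\left(\left(1 - 2\right) - 4\right) - 2\right)\right) = 924 \left(- 4 \left(\left(-1 - 4\right) - 2\right)\right) = 924 \left(- 4 \left(-5 - 2\right)\right) = 924 \left(\left(-4\right) \left(-7\right)\right) = 924 \cdot 28 = 25872$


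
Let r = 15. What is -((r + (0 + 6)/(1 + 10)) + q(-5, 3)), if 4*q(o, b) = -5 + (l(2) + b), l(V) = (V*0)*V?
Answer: -331/22 ≈ -15.045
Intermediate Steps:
l(V) = 0 (l(V) = 0*V = 0)
q(o, b) = -5/4 + b/4 (q(o, b) = (-5 + (0 + b))/4 = (-5 + b)/4 = -5/4 + b/4)
-((r + (0 + 6)/(1 + 10)) + q(-5, 3)) = -((15 + (0 + 6)/(1 + 10)) + (-5/4 + (1/4)*3)) = -((15 + 6/11) + (-5/4 + 3/4)) = -((15 + 6*(1/11)) - 1/2) = -((15 + 6/11) - 1/2) = -(171/11 - 1/2) = -1*331/22 = -331/22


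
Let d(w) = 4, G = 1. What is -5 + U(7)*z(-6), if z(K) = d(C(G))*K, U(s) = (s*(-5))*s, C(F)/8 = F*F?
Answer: 5875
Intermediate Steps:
C(F) = 8*F**2 (C(F) = 8*(F*F) = 8*F**2)
U(s) = -5*s**2 (U(s) = (-5*s)*s = -5*s**2)
z(K) = 4*K
-5 + U(7)*z(-6) = -5 + (-5*7**2)*(4*(-6)) = -5 - 5*49*(-24) = -5 - 245*(-24) = -5 + 5880 = 5875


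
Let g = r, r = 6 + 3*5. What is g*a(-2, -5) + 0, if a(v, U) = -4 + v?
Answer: -126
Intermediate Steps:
r = 21 (r = 6 + 15 = 21)
g = 21
g*a(-2, -5) + 0 = 21*(-4 - 2) + 0 = 21*(-6) + 0 = -126 + 0 = -126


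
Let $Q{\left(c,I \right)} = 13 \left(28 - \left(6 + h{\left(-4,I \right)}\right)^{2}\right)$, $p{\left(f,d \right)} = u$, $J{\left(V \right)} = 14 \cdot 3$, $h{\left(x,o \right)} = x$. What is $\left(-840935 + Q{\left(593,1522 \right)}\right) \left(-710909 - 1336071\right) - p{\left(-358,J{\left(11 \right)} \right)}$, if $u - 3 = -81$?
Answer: $1720738468618$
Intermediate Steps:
$u = -78$ ($u = 3 - 81 = -78$)
$J{\left(V \right)} = 42$
$p{\left(f,d \right)} = -78$
$Q{\left(c,I \right)} = 312$ ($Q{\left(c,I \right)} = 13 \left(28 - \left(6 - 4\right)^{2}\right) = 13 \left(28 - 2^{2}\right) = 13 \left(28 - 4\right) = 13 \cdot 24 = 312$)
$\left(-840935 + Q{\left(593,1522 \right)}\right) \left(-710909 - 1336071\right) - p{\left(-358,J{\left(11 \right)} \right)} = \left(-840935 + 312\right) \left(-710909 - 1336071\right) - -78 = \left(-840623\right) \left(-2046980\right) + 78 = 1720738468540 + 78 = 1720738468618$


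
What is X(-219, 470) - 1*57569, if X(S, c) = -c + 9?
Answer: -58030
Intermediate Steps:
X(S, c) = 9 - c
X(-219, 470) - 1*57569 = (9 - 1*470) - 1*57569 = (9 - 470) - 57569 = -461 - 57569 = -58030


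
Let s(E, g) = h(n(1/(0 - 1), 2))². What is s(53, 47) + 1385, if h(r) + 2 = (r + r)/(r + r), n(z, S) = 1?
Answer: 1386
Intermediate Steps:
h(r) = -1 (h(r) = -2 + (r + r)/(r + r) = -2 + (2*r)/((2*r)) = -2 + (2*r)*(1/(2*r)) = -2 + 1 = -1)
s(E, g) = 1 (s(E, g) = (-1)² = 1)
s(53, 47) + 1385 = 1 + 1385 = 1386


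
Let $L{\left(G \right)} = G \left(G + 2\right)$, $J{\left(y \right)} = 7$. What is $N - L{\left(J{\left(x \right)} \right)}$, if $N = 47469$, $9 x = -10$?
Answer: $47406$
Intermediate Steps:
$x = - \frac{10}{9}$ ($x = \frac{1}{9} \left(-10\right) = - \frac{10}{9} \approx -1.1111$)
$L{\left(G \right)} = G \left(2 + G\right)$
$N - L{\left(J{\left(x \right)} \right)} = 47469 - 7 \left(2 + 7\right) = 47469 - 7 \cdot 9 = 47469 - 63 = 47406$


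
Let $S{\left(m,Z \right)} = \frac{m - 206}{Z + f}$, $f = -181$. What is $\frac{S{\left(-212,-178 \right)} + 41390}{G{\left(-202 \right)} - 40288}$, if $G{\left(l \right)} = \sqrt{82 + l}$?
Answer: $- \frac{74832079408}{72837647497} - \frac{3714857 i \sqrt{30}}{72837647497} \approx -1.0274 - 0.00027935 i$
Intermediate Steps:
$S{\left(m,Z \right)} = \frac{-206 + m}{-181 + Z}$ ($S{\left(m,Z \right)} = \frac{m - 206}{Z - 181} = \frac{-206 + m}{-181 + Z}$)
$\frac{S{\left(-212,-178 \right)} + 41390}{G{\left(-202 \right)} - 40288} = \frac{\frac{-206 - 212}{-181 - 178} + 41390}{\sqrt{82 - 202} - 40288} = \frac{\frac{1}{-359} \left(-418\right) + 41390}{\sqrt{-120} - 40288} = \frac{\left(- \frac{1}{359}\right) \left(-418\right) + 41390}{2 i \sqrt{30} - 40288} = \frac{\frac{418}{359} + 41390}{-40288 + 2 i \sqrt{30}} = \frac{14859428}{359 \left(-40288 + 2 i \sqrt{30}\right)}$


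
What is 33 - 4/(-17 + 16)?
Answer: 37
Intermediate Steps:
33 - 4/(-17 + 16) = 33 - 4/(-1) = 33 - 4*(-1) = 33 + 4 = 37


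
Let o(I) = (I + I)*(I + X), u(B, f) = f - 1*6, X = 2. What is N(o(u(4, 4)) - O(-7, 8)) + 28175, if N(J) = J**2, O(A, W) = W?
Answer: 28239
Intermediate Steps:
u(B, f) = -6 + f (u(B, f) = f - 6 = -6 + f)
o(I) = 2*I*(2 + I) (o(I) = (I + I)*(I + 2) = (2*I)*(2 + I) = 2*I*(2 + I))
N(o(u(4, 4)) - O(-7, 8)) + 28175 = (2*(-6 + 4)*(2 + (-6 + 4)) - 1*8)**2 + 28175 = (2*(-2)*(2 - 2) - 8)**2 + 28175 = (2*(-2)*0 - 8)**2 + 28175 = (0 - 8)**2 + 28175 = (-8)**2 + 28175 = 64 + 28175 = 28239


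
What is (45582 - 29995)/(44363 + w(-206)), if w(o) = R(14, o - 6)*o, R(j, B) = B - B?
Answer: 13/37 ≈ 0.35135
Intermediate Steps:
R(j, B) = 0
w(o) = 0 (w(o) = 0*o = 0)
(45582 - 29995)/(44363 + w(-206)) = (45582 - 29995)/(44363 + 0) = 15587/44363 = 15587*(1/44363) = 13/37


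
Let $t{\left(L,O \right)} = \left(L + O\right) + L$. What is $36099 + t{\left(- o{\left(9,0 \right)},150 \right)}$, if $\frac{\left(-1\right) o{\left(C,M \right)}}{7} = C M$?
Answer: $36249$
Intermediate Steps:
$o{\left(C,M \right)} = - 7 C M$
$t{\left(L,O \right)} = O + 2 L$
$36099 + t{\left(- o{\left(9,0 \right)},150 \right)} = 36099 + \left(150 + 2 \left(- \left(-7\right) 9 \cdot 0\right)\right) = 36099 + \left(150 + 2 \left(\left(-1\right) 0\right)\right) = 36099 + \left(150 + 2 \cdot 0\right) = 36099 + \left(150 + 0\right) = 36099 + 150 = 36249$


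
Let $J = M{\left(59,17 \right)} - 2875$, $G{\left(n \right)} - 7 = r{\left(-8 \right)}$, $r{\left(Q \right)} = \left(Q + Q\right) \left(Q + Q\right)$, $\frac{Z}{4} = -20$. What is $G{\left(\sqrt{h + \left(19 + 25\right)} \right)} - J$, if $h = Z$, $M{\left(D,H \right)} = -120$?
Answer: $3258$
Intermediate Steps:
$Z = -80$ ($Z = 4 \left(-20\right) = -80$)
$r{\left(Q \right)} = 4 Q^{2}$ ($r{\left(Q \right)} = 2 Q 2 Q = 4 Q^{2}$)
$h = -80$
$G{\left(n \right)} = 263$ ($G{\left(n \right)} = 7 + 4 \left(-8\right)^{2} = 7 + 4 \cdot 64 = 7 + 256 = 263$)
$J = -2995$ ($J = -120 - 2875 = -2995$)
$G{\left(\sqrt{h + \left(19 + 25\right)} \right)} - J = 263 - -2995 = 263 + 2995 = 3258$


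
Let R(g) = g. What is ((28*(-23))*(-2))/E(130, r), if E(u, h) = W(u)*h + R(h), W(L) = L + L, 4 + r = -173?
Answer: -1288/46197 ≈ -0.027881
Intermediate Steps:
r = -177 (r = -4 - 173 = -177)
W(L) = 2*L
E(u, h) = h + 2*h*u (E(u, h) = (2*u)*h + h = 2*h*u + h = h + 2*h*u)
((28*(-23))*(-2))/E(130, r) = ((28*(-23))*(-2))/((-177*(1 + 2*130))) = (-644*(-2))/((-177*(1 + 260))) = 1288/((-177*261)) = 1288/(-46197) = 1288*(-1/46197) = -1288/46197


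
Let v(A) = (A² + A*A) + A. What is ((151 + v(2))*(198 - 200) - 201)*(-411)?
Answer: 214953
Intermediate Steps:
v(A) = A + 2*A² (v(A) = (A² + A²) + A = 2*A² + A = A + 2*A²)
((151 + v(2))*(198 - 200) - 201)*(-411) = ((151 + 2*(1 + 2*2))*(198 - 200) - 201)*(-411) = ((151 + 2*(1 + 4))*(-2) - 201)*(-411) = ((151 + 2*5)*(-2) - 201)*(-411) = ((151 + 10)*(-2) - 201)*(-411) = (161*(-2) - 201)*(-411) = (-322 - 201)*(-411) = -523*(-411) = 214953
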